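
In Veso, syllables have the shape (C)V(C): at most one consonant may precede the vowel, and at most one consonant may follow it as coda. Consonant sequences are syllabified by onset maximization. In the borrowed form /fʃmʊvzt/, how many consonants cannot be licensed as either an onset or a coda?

Syllabifying with onset maximization leaves /f/, /ʃ/, /z/, /t/ stranded (at most one coda consonant is licensed; onsets are limited to one consonant).

4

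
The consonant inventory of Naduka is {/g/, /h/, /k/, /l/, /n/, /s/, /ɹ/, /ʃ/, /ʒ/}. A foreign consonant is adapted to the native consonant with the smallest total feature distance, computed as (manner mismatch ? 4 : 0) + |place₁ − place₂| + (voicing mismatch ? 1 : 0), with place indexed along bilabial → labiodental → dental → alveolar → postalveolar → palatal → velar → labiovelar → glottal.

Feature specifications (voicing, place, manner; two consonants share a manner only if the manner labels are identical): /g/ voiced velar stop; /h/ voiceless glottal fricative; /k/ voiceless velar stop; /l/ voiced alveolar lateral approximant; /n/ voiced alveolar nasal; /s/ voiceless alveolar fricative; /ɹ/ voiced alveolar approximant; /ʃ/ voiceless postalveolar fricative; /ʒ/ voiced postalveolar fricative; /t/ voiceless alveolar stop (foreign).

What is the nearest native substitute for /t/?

k

/k/ is closest: same manner (stop), place distance 3 (alveolar→velar), same voicing; total 3. Next closest is /g/ at distance 4.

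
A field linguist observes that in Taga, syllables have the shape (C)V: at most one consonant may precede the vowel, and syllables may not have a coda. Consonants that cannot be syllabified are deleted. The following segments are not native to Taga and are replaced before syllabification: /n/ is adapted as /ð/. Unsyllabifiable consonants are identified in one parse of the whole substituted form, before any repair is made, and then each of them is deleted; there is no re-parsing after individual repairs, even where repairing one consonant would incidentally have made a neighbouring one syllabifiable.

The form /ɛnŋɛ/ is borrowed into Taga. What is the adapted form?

Substitution: /n/ → /ð/, giving /ɛðŋɛ/.
Under (C)V, the unsyllabifiable consonants are /ð/ (no codas are permitted; onsets are limited to one consonant).
Each unlicensed consonant is deleted: /ð/.

ɛŋɛ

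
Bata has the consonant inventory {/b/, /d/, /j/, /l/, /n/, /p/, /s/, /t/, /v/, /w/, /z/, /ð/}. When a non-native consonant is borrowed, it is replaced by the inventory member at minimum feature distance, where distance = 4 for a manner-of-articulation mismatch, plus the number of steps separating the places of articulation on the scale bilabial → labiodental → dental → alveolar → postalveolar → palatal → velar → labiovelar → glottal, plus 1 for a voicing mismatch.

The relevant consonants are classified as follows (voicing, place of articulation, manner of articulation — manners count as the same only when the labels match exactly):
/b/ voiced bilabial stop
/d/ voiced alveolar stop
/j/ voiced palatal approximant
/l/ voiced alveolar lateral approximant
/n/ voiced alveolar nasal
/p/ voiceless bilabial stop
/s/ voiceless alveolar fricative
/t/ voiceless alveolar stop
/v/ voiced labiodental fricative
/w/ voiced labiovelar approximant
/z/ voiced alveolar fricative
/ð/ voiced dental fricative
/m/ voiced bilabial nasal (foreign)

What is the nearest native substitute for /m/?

n

/n/ is closest: same manner (nasal), place distance 3 (bilabial→alveolar), same voicing; total 3. Next closest is /b/ at distance 4.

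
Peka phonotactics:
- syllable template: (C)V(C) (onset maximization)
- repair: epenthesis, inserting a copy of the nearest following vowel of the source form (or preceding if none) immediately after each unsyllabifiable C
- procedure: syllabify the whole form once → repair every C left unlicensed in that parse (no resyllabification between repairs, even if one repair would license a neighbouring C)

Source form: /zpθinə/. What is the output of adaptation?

zipiθinə

The consonants /z/, /p/ cannot be parsed into a legal (C)V(C) syllable (at most one coda consonant is licensed; onsets are limited to one consonant).
Each unlicensed consonant becomes the onset of a new syllable: /z/ → /zi/, /p/ → /pi/.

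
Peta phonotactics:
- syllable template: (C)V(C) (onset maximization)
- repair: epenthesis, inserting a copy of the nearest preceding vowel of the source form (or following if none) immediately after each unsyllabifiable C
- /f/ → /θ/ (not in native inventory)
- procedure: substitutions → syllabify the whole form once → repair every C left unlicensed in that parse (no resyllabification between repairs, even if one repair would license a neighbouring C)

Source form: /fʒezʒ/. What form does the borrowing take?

θeʒezʒe

Substitution: /f/ → /θ/, giving /θʒezʒ/.
The consonants /θ/, /ʒ/ cannot be parsed into a legal (C)V(C) syllable (at most one coda consonant is licensed; onsets are limited to one consonant).
Epenthesis after each stranded consonant: /θ/ → /θe/, /ʒ/ → /ʒe/.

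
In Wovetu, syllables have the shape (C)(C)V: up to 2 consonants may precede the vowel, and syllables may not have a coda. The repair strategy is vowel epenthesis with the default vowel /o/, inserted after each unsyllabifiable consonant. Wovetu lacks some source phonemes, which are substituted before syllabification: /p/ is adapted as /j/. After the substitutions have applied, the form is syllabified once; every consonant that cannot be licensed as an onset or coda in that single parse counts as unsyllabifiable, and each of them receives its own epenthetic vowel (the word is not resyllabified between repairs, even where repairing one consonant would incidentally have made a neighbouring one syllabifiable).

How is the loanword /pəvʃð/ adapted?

Substitution: /p/ → /j/, giving /jəvʃð/.
The consonants /v/, /ʃ/, /ð/ cannot be parsed into a legal (C)(C)V syllable (no codas are permitted; onsets may contain at most 2 consonants).
Inserting the epenthetic vowel yields /v/ → /vo/, /ʃ/ → /ʃo/, /ð/ → /ðo/.

jəvoʃoðo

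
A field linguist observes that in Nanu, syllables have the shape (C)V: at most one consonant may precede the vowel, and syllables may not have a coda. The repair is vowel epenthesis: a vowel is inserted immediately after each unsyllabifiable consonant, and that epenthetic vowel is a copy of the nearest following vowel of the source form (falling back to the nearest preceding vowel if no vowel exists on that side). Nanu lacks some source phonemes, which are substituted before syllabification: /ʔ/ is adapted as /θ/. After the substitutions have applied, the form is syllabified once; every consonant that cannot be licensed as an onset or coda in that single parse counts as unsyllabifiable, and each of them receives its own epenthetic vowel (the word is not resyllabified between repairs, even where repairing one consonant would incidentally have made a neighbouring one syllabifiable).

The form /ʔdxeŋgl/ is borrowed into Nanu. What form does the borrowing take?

θedexeŋegele

Substitution: /ʔ/ → /θ/, giving /θdxeŋgl/.
Under (C)V, the unsyllabifiable consonants are /θ/, /d/, /ŋ/, /g/, /l/ (no codas are permitted; onsets are limited to one consonant).
Each unlicensed consonant becomes the onset of a new syllable: /θ/ → /θe/, /d/ → /de/, /ŋ/ → /ŋe/, /g/ → /ge/, /l/ → /le/.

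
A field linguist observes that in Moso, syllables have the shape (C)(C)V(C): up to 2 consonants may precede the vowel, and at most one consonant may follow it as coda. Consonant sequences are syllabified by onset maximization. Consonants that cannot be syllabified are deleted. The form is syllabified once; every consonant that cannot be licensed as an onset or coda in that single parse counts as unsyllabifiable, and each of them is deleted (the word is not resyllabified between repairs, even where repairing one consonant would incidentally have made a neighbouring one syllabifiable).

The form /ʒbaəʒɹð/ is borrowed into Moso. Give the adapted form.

ʒbaəʒ

Under (C)(C)V(C), the unsyllabifiable consonants are /ɹ/, /ð/ (at most one coda consonant is licensed; onsets may contain at most 2 consonants).
Deletion applies to /ɹ/, /ð/.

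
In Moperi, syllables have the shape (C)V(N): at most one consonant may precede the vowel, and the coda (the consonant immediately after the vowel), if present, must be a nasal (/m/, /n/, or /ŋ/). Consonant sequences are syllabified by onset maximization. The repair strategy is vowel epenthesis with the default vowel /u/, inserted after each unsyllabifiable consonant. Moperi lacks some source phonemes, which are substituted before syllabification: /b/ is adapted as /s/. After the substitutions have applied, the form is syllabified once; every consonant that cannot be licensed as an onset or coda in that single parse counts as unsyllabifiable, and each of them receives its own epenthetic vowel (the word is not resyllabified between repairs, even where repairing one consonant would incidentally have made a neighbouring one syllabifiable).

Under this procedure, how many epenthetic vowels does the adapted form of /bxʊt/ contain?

After substitution the input is /sxʊt/.
The unsyllabifiable consonants are /s/, /t/; each receives one epenthetic vowel.

2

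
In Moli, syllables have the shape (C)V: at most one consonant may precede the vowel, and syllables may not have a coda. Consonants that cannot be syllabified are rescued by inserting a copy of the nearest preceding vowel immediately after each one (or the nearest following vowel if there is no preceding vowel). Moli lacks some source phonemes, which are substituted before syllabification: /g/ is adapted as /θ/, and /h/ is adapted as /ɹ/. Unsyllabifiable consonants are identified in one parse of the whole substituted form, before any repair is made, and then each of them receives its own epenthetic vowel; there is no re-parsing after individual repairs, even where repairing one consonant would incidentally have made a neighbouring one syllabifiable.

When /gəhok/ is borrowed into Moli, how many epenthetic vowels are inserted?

After substitution the input is /θəɹok/.
The unsyllabifiable consonants are /k/; each receives one epenthetic vowel.

1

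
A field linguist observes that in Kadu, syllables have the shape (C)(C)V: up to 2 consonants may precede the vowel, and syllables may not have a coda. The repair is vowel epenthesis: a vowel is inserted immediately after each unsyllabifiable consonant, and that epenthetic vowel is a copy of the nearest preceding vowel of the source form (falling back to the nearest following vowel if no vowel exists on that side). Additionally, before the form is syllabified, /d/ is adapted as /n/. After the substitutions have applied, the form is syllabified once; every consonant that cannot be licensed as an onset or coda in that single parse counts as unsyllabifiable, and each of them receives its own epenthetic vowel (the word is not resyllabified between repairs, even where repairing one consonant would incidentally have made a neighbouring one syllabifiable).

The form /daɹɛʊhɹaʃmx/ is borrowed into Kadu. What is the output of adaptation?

Substitution: /d/ → /n/, giving /naɹɛʊhɹaʃmx/.
Under (C)(C)V, the unsyllabifiable consonants are /ʃ/, /m/, /x/ (no codas are permitted; onsets may contain at most 2 consonants).
Each unlicensed consonant becomes the onset of a new syllable: /ʃ/ → /ʃa/, /m/ → /ma/, /x/ → /xa/.

naɹɛʊhɹaʃamaxa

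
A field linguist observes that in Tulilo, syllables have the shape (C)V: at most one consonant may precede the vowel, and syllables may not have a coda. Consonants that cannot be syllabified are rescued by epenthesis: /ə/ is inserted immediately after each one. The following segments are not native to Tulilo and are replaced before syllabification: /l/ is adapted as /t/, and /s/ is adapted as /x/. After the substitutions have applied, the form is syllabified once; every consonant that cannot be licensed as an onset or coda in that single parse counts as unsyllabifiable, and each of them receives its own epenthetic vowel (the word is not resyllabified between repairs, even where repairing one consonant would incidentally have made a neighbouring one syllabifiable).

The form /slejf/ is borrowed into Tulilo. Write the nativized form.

xətejəfə

Substitution: /s/ → /x/, /l/ → /t/, giving /xtejf/.
Syllabifying with onset maximization leaves /x/, /j/, /f/ stranded (no codas are permitted; onsets are limited to one consonant).
Each unlicensed consonant becomes the onset of a new syllable: /x/ → /xə/, /j/ → /jə/, /f/ → /fə/.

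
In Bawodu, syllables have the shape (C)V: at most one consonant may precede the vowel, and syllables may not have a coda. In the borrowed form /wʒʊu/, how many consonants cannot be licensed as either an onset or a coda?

1

Syllabifying with onset maximization leaves /w/ stranded (no codas are permitted; onsets are limited to one consonant).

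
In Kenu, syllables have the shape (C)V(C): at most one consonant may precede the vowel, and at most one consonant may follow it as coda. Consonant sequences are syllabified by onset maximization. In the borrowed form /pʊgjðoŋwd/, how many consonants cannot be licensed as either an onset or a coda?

Syllabifying with onset maximization leaves /j/, /w/, /d/ stranded (at most one coda consonant is licensed; onsets are limited to one consonant).

3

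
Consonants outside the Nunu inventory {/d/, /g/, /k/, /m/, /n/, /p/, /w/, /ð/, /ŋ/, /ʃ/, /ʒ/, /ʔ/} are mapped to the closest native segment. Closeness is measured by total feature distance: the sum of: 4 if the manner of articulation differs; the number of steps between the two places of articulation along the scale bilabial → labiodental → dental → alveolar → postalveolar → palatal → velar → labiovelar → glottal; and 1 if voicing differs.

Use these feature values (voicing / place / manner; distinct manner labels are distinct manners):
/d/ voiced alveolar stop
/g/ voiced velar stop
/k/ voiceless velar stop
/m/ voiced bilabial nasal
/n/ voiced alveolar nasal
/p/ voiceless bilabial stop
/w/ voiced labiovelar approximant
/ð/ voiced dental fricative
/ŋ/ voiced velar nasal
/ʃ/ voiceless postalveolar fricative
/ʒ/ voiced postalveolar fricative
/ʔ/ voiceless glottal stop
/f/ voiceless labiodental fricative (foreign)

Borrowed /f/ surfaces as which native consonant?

ð

/ð/ is closest: same manner (fricative), place distance 1 (labiodental→dental), voicing differs (+1); total 2. Next closest is /ʃ/ at distance 3.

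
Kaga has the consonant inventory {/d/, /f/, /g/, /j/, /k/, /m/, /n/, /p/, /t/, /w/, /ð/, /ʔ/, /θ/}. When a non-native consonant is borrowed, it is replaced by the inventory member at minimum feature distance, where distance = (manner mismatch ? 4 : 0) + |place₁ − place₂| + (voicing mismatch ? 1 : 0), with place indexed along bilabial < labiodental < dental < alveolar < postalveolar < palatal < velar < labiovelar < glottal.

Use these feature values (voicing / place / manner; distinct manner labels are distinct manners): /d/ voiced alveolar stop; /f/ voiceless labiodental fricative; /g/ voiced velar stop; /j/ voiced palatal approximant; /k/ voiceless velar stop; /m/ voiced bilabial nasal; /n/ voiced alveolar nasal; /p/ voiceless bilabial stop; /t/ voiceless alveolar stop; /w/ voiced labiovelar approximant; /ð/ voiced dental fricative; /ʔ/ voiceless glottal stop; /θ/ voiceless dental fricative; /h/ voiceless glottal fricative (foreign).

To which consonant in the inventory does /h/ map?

ʔ

/ʔ/ is closest: manner differs (fricative→stop, +4), place distance 0 (glottal→glottal), same voicing; total 4. Next closest is /k/ at distance 6.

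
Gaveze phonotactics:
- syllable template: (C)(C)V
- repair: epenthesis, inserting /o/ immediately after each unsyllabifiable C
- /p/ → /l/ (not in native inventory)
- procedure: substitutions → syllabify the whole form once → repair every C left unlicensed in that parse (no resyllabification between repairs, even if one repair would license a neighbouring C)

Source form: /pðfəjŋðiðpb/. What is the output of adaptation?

Substitution: /p/ → /l/, giving /lðfəjŋðiðlb/.
Under (C)(C)V, the unsyllabifiable consonants are /l/, /j/, /ð/, /l/, /b/ (no codas are permitted; onsets may contain at most 2 consonants).
Inserting the epenthetic vowel yields /l/ → /lo/, /j/ → /jo/, /ð/ → /ðo/, /l/ → /lo/, /b/ → /bo/.

loðfəjoŋðiðolobo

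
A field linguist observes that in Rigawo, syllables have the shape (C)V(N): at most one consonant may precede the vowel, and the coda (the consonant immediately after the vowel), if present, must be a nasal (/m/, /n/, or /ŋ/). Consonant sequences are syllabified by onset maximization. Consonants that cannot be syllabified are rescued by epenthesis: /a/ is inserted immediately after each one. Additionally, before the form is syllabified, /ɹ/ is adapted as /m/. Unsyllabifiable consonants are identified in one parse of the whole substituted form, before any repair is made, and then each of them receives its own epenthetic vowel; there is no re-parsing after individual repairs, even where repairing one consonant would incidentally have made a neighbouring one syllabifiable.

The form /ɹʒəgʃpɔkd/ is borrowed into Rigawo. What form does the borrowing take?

Substitution: /ɹ/ → /m/, giving /mʒəgʃpɔkd/.
Syllabifying with onset maximization leaves /m/, /g/, /ʃ/, /k/, /d/ stranded (only a nasal (/m/, /n/, or /ŋ/) is licensed in coda position; onsets are limited to one consonant).
Inserting the epenthetic vowel yields /m/ → /ma/, /g/ → /ga/, /ʃ/ → /ʃa/, /k/ → /ka/, /d/ → /da/.

maʒəgaʃapɔkada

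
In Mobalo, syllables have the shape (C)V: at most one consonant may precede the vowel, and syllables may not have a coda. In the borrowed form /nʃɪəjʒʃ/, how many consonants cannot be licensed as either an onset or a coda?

Under (C)V, the unsyllabifiable consonants are /n/, /j/, /ʒ/, /ʃ/ (no codas are permitted; onsets are limited to one consonant).

4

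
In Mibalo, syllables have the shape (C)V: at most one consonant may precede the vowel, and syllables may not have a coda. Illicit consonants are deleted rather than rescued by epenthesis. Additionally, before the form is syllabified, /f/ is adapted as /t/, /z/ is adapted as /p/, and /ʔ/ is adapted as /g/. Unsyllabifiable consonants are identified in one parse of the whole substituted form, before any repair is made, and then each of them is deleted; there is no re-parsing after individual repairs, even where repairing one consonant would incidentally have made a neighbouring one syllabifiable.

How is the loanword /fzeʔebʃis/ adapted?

Substitution: /f/ → /t/, /z/ → /p/, /ʔ/ → /g/, giving /tpegebʃis/.
Syllabifying with onset maximization leaves /t/, /b/, /s/ stranded (no codas are permitted; onsets are limited to one consonant).
Deleting the stranded consonants removes /t/, /b/, /s/.

pegeʃi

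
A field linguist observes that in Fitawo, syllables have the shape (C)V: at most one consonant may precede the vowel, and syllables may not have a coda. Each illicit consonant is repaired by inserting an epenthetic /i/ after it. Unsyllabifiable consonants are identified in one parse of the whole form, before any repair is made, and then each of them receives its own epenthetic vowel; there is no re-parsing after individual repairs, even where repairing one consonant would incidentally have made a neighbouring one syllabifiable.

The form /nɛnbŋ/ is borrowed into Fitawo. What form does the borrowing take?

nɛnibiŋi

Syllabifying with onset maximization leaves /n/, /b/, /ŋ/ stranded (no codas are permitted; onsets are limited to one consonant).
Each unlicensed consonant becomes the onset of a new syllable: /n/ → /ni/, /b/ → /bi/, /ŋ/ → /ŋi/.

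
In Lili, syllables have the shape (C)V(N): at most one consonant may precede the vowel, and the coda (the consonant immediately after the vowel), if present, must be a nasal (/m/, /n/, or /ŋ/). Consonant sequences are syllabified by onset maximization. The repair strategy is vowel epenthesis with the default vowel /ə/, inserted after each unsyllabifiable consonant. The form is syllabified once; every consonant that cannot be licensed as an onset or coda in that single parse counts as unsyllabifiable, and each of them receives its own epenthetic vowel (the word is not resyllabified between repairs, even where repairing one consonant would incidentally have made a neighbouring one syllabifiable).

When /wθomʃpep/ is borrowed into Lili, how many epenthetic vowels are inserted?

3

The unsyllabifiable consonants are /w/, /ʃ/, /p/; each receives one epenthetic vowel.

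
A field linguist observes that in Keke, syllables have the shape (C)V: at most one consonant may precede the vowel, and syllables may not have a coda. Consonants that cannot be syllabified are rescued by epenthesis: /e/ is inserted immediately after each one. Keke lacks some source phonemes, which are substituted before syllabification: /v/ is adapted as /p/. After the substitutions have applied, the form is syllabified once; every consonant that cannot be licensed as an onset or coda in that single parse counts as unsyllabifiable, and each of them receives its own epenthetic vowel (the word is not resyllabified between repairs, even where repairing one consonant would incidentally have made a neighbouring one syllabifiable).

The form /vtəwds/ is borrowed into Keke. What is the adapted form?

Substitution: /v/ → /p/, giving /ptəwds/.
Syllabifying with onset maximization leaves /p/, /w/, /d/, /s/ stranded (no codas are permitted; onsets are limited to one consonant).
Each unlicensed consonant becomes the onset of a new syllable: /p/ → /pe/, /w/ → /we/, /d/ → /de/, /s/ → /se/.

petəwedese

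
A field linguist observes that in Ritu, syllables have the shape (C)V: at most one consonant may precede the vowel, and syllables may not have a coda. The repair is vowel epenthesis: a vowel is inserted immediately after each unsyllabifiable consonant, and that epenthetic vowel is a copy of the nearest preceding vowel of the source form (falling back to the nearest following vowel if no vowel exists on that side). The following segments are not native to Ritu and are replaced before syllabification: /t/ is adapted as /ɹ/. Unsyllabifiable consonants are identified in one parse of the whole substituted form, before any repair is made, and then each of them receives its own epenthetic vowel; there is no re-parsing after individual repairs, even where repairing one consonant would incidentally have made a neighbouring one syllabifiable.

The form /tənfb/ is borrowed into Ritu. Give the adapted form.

ɹənəfəbə

Substitution: /t/ → /ɹ/, giving /ɹənfb/.
The consonants /n/, /f/, /b/ cannot be parsed into a legal (C)V syllable (no codas are permitted; onsets are limited to one consonant).
Inserting the epenthetic vowel yields /n/ → /nə/, /f/ → /fə/, /b/ → /bə/.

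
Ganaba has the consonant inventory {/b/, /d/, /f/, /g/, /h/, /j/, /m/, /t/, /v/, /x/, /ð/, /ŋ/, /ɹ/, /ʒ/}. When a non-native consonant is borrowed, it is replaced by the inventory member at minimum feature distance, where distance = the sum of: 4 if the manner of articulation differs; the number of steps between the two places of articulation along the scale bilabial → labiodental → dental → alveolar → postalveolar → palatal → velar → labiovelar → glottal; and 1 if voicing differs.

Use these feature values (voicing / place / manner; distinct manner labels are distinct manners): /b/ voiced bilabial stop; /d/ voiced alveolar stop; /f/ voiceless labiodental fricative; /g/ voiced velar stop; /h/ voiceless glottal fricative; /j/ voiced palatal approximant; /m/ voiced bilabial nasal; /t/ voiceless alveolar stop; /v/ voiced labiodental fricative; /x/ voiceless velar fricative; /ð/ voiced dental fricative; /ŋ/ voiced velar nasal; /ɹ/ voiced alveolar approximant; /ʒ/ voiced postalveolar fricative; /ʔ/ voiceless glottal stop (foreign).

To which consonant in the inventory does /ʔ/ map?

g

/g/ is closest: same manner (stop), place distance 2 (glottal→velar), voicing differs (+1); total 3. Next closest is /h/ at distance 4.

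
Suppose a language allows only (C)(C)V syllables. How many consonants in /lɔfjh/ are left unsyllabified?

The consonants /f/, /j/, /h/ cannot be parsed into a legal (C)(C)V syllable (no codas are permitted; onsets may contain at most 2 consonants).

3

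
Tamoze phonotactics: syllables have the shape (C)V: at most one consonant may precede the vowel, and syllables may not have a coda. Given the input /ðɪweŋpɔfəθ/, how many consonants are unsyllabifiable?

Syllabifying with onset maximization leaves /ŋ/, /θ/ stranded (no codas are permitted; onsets are limited to one consonant).

2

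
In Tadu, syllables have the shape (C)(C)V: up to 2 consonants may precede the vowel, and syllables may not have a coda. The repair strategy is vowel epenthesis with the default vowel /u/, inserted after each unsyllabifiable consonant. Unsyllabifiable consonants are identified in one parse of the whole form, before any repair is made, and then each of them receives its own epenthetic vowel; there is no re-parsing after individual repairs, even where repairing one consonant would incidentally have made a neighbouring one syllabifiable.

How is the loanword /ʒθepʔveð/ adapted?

Under (C)(C)V, the unsyllabifiable consonants are /p/, /ð/ (no codas are permitted; onsets may contain at most 2 consonants).
Epenthesis after each stranded consonant: /p/ → /pu/, /ð/ → /ðu/.

ʒθepuʔveðu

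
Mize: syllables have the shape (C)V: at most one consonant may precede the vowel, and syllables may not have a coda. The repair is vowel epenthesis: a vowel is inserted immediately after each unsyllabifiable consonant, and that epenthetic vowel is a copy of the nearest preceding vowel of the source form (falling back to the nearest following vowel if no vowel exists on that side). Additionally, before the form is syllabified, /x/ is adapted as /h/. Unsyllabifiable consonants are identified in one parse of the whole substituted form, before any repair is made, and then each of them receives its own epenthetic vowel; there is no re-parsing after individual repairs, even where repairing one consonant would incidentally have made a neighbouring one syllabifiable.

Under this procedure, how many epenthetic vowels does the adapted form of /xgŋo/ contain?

2

After substitution the input is /hgŋo/.
The unsyllabifiable consonants are /h/, /g/; each receives one epenthetic vowel.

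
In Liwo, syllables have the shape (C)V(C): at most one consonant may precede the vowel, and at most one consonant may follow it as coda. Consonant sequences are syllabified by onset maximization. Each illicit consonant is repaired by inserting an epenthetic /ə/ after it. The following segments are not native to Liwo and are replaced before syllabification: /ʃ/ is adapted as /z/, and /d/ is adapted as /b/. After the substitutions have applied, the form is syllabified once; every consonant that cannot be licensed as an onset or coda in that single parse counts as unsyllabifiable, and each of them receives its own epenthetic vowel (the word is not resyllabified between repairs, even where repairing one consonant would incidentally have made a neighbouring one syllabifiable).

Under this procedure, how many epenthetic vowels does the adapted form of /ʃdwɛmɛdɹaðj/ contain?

After substitution the input is /zbwɛmɛbɹaðj/.
The unsyllabifiable consonants are /z/, /b/, /j/; each receives one epenthetic vowel.

3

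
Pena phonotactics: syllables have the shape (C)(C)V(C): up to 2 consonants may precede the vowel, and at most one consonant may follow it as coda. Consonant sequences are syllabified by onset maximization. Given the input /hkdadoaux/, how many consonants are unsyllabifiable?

1

The consonants /h/ cannot be parsed into a legal (C)(C)V(C) syllable (at most one coda consonant is licensed; onsets may contain at most 2 consonants).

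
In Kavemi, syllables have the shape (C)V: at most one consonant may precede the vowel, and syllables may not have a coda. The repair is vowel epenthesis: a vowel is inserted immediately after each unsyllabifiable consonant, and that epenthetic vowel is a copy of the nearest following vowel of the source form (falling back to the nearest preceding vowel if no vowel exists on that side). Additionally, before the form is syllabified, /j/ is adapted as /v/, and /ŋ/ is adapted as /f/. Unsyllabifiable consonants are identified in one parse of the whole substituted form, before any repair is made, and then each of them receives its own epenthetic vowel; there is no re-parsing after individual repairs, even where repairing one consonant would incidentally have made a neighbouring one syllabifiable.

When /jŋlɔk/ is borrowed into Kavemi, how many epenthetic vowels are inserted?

After substitution the input is /vflɔk/.
The unsyllabifiable consonants are /v/, /f/, /k/; each receives one epenthetic vowel.

3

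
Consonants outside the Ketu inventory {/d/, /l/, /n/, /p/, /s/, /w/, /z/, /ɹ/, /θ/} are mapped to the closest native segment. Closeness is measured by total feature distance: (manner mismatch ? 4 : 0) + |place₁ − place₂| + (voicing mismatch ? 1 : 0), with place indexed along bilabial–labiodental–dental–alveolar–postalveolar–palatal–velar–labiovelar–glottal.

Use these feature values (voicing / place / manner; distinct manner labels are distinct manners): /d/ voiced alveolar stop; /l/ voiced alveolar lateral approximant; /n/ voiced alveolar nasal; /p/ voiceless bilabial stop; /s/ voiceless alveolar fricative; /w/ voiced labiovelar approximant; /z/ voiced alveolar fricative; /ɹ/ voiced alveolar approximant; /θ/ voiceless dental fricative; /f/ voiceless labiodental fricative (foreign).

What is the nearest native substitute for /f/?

/θ/ is closest: same manner (fricative), place distance 1 (labiodental→dental), same voicing; total 1. Next closest is /s/ at distance 2.

θ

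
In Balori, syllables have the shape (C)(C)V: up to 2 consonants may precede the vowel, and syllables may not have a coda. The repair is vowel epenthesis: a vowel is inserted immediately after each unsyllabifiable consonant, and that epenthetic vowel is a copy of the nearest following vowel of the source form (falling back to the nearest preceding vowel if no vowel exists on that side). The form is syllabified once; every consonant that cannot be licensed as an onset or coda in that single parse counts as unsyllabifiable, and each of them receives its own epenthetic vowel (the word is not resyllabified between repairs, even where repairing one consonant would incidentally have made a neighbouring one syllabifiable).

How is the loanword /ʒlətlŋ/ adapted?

The consonants /t/, /l/, /ŋ/ cannot be parsed into a legal (C)(C)V syllable (no codas are permitted; onsets may contain at most 2 consonants).
Inserting the epenthetic vowel yields /t/ → /tə/, /l/ → /lə/, /ŋ/ → /ŋə/.

ʒlətələŋə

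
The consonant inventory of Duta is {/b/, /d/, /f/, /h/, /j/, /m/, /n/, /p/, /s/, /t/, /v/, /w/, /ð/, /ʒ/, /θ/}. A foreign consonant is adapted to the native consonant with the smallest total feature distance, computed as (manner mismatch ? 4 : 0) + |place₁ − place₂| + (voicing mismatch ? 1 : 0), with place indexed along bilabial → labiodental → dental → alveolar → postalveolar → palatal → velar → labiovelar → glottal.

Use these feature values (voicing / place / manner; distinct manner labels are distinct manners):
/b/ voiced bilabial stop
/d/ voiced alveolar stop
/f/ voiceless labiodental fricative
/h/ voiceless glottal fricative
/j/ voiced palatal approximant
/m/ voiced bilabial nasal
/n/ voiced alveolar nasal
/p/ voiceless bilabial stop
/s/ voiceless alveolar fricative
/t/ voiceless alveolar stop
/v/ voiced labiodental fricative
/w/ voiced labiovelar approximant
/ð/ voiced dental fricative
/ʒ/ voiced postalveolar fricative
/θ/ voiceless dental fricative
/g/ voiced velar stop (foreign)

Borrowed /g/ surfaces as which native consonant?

d

/d/ is closest: same manner (stop), place distance 3 (velar→alveolar), same voicing; total 3. Next closest is /t/ at distance 4.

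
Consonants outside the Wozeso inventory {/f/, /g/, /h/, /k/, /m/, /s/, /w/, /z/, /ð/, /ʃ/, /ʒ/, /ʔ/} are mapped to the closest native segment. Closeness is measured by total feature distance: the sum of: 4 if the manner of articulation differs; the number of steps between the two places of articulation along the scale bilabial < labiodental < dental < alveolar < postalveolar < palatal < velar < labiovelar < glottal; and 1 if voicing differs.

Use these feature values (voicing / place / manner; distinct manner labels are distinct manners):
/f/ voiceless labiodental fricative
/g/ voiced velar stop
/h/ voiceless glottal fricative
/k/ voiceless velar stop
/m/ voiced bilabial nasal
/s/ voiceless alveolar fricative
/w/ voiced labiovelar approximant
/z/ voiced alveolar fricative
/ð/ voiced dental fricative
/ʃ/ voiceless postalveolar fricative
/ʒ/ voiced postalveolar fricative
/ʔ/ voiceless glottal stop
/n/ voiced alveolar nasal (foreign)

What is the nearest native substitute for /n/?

m

/m/ is closest: same manner (nasal), place distance 3 (alveolar→bilabial), same voicing; total 3. Next closest is /z/ at distance 4.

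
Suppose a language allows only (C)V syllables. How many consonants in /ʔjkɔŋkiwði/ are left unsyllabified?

4

The consonants /ʔ/, /j/, /ŋ/, /w/ cannot be parsed into a legal (C)V syllable (no codas are permitted; onsets are limited to one consonant).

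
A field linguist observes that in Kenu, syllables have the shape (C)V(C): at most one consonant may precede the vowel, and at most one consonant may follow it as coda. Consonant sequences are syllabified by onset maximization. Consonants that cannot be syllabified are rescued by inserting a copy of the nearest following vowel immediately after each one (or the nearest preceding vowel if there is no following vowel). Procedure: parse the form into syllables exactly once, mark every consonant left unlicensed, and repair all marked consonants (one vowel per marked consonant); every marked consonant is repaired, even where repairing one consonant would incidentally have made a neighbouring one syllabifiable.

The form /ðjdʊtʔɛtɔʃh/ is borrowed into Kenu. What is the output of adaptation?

Under (C)V(C), the unsyllabifiable consonants are /ð/, /j/, /h/ (at most one coda consonant is licensed; onsets are limited to one consonant).
Each unlicensed consonant becomes the onset of a new syllable: /ð/ → /ðʊ/, /j/ → /jʊ/, /h/ → /hɔ/.

ðʊjʊdʊtʔɛtɔʃhɔ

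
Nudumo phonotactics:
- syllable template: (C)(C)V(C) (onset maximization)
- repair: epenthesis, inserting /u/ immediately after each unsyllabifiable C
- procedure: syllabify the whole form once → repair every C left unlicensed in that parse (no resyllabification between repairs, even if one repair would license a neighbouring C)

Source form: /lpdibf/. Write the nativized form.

Under (C)(C)V(C), the unsyllabifiable consonants are /l/, /f/ (at most one coda consonant is licensed; onsets may contain at most 2 consonants).
Inserting the epenthetic vowel yields /l/ → /lu/, /f/ → /fu/.

lupdibfu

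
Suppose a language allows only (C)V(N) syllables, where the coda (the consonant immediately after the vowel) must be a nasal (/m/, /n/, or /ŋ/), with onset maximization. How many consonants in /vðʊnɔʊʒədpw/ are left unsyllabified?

4

Syllabifying with onset maximization leaves /v/, /d/, /p/, /w/ stranded (only a nasal (/m/, /n/, or /ŋ/) is licensed in coda position; onsets are limited to one consonant).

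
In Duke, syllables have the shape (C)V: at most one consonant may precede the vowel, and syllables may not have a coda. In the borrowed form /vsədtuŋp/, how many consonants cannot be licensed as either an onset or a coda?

The consonants /v/, /d/, /ŋ/, /p/ cannot be parsed into a legal (C)V syllable (no codas are permitted; onsets are limited to one consonant).

4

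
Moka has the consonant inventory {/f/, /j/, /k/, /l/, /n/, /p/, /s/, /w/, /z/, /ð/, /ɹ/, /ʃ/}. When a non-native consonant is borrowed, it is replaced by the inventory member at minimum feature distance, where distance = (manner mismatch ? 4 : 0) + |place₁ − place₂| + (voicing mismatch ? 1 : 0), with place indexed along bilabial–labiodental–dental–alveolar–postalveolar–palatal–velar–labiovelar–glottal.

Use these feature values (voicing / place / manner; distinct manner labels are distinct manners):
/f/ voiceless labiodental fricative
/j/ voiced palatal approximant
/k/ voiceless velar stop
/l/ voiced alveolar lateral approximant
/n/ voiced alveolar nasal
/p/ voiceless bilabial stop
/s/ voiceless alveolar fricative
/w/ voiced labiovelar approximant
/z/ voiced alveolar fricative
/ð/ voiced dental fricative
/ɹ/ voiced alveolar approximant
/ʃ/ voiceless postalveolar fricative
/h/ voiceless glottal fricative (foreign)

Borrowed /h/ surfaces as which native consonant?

ʃ

/ʃ/ is closest: same manner (fricative), place distance 4 (glottal→postalveolar), same voicing; total 4. Next closest is /s/ at distance 5.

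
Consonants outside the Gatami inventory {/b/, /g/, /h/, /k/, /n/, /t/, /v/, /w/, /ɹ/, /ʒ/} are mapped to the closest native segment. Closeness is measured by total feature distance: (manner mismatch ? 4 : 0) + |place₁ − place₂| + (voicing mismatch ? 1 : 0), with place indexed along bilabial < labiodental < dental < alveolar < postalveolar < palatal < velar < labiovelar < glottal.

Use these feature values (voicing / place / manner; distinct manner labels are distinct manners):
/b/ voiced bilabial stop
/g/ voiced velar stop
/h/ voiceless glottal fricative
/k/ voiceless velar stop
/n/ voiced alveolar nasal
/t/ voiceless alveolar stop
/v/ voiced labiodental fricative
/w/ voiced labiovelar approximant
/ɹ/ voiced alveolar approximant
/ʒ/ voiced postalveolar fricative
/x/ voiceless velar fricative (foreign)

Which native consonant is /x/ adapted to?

h

/h/ is closest: same manner (fricative), place distance 2 (velar→glottal), same voicing; total 2. Next closest is /ʒ/ at distance 3.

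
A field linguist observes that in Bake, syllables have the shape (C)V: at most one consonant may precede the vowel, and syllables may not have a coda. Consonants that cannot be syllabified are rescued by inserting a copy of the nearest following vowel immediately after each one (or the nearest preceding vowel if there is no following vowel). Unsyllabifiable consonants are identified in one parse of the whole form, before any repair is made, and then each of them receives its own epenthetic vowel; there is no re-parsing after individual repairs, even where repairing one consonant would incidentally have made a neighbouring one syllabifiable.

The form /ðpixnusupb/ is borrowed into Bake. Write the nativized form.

ðipixunusupubu

Under (C)V, the unsyllabifiable consonants are /ð/, /x/, /p/, /b/ (no codas are permitted; onsets are limited to one consonant).
Inserting the epenthetic vowel yields /ð/ → /ði/, /x/ → /xu/, /p/ → /pu/, /b/ → /bu/.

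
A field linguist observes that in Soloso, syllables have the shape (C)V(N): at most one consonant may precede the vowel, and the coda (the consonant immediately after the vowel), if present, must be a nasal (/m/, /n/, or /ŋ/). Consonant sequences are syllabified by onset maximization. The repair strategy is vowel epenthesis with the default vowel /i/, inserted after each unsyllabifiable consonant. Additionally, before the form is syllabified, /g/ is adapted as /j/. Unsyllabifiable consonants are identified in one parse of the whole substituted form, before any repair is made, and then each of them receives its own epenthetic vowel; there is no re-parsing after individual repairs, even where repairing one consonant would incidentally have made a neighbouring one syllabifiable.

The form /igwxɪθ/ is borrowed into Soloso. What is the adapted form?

ijiwixɪθi

Substitution: /g/ → /j/, giving /ijwxɪθ/.
The consonants /j/, /w/, /θ/ cannot be parsed into a legal (C)V(N) syllable (only a nasal (/m/, /n/, or /ŋ/) is licensed in coda position; onsets are limited to one consonant).
Each unlicensed consonant becomes the onset of a new syllable: /j/ → /ji/, /w/ → /wi/, /θ/ → /θi/.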